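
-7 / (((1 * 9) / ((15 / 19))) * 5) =-7 / 57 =-0.12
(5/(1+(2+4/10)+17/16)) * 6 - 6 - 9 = -985/119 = -8.28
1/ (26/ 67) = 67/ 26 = 2.58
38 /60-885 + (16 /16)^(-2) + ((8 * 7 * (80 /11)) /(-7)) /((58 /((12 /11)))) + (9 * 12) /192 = -744383957 /842160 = -883.90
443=443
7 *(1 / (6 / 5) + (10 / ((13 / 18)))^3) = 245020895 / 13182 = 18587.54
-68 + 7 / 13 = -877 / 13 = -67.46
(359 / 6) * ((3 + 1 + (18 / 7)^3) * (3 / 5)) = 1293118 / 1715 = 754.00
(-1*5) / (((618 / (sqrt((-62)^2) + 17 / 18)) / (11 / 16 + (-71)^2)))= -492965 / 192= -2567.53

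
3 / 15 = 1 / 5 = 0.20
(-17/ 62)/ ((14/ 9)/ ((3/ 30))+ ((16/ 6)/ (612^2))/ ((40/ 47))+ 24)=-47754360/ 6889114097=-0.01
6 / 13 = 0.46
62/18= 3.44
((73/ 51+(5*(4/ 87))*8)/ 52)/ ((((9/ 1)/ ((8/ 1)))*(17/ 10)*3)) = 96740/ 8825193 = 0.01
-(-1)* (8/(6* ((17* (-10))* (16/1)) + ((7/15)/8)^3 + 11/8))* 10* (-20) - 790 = -22274116289030/28198583657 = -789.90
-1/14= -0.07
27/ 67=0.40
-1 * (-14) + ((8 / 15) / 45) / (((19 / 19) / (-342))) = 746 / 75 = 9.95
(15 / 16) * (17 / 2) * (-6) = -765 / 16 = -47.81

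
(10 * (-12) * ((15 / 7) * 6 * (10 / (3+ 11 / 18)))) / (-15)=25920 / 91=284.84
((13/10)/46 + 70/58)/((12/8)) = 16477/20010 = 0.82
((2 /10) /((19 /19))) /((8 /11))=11 /40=0.28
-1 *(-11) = 11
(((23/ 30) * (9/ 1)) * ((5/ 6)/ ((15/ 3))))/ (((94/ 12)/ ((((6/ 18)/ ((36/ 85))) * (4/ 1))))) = 391/ 846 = 0.46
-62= -62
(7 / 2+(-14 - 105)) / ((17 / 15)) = -3465 / 34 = -101.91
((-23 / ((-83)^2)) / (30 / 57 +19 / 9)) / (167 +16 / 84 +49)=-82593 / 14105503060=-0.00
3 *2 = 6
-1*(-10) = 10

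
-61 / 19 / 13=-61 / 247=-0.25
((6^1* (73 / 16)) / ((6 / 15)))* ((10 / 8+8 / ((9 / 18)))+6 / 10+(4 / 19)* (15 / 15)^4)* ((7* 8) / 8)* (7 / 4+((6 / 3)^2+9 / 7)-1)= 254006493 / 4864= 52221.73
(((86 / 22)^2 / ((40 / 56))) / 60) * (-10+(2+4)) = -12943 / 9075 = -1.43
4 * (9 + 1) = 40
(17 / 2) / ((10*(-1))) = -17 / 20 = -0.85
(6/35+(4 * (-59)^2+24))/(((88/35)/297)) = 6590511/4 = 1647627.75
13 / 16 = 0.81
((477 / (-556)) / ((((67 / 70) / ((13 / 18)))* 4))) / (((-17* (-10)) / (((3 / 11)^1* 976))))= -882609 / 3483062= -0.25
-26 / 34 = -0.76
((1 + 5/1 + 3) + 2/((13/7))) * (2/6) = 131/39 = 3.36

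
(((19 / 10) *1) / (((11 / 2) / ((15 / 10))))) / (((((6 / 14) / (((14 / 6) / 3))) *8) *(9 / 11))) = 931 / 6480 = 0.14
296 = 296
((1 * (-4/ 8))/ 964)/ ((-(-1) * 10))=-1/ 19280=-0.00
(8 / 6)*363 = 484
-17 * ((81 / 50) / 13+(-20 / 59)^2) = -9213337 / 2262650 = -4.07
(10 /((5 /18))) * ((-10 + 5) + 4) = -36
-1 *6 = -6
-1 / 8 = -0.12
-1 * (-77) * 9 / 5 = 693 / 5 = 138.60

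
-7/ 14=-1/ 2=-0.50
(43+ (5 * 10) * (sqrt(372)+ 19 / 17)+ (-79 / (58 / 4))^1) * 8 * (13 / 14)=2395276 / 3451+ 5200 * sqrt(93) / 7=7857.94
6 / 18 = 1 / 3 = 0.33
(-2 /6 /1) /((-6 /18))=1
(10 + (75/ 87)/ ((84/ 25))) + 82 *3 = 256.26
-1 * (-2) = 2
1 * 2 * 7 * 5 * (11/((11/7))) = 490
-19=-19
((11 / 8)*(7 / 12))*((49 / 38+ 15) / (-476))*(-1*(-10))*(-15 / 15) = 34045 / 124032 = 0.27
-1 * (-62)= 62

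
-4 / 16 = -1 / 4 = -0.25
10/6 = 5/3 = 1.67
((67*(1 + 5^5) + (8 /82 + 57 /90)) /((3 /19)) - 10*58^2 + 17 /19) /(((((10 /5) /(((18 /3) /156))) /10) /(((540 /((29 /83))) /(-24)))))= -37615773523535 /2349464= -16010363.86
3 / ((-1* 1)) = -3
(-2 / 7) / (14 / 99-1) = 198 / 595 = 0.33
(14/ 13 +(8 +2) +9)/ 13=261/ 169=1.54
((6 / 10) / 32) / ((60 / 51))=51 / 3200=0.02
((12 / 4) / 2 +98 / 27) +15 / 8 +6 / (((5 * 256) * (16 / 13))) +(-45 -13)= -14098147 / 276480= -50.99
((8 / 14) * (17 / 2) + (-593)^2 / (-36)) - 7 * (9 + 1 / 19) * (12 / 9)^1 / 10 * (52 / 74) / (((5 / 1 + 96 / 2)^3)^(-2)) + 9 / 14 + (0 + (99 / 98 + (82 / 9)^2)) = -7343530713819634879 / 55804140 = -131594729599.27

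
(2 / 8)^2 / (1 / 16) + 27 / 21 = 16 / 7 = 2.29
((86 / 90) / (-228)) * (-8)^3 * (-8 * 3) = -44032 / 855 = -51.50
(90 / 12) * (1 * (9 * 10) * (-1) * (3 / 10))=-405 / 2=-202.50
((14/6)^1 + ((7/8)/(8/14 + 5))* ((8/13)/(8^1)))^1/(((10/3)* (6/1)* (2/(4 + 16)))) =3171/2704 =1.17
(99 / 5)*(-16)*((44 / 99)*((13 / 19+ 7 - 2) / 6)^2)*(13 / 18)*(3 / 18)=-27456 / 1805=-15.21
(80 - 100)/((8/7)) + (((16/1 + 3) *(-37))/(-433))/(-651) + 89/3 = 6857747/563766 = 12.16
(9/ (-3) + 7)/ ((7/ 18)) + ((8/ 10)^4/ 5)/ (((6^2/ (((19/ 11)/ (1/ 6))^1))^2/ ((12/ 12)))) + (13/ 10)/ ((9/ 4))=86316826/ 7940625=10.87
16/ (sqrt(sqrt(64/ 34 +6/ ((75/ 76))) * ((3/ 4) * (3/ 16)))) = 64 * sqrt(15) * 34^(1/ 4) * 47^(3/ 4)/ 423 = 25.40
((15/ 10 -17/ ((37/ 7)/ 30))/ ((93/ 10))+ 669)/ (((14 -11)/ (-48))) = -12090048/ 1147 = -10540.58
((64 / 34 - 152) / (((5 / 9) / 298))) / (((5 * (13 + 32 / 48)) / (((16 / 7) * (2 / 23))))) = -657068544 / 2805425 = -234.21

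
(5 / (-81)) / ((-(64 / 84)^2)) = 245 / 2304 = 0.11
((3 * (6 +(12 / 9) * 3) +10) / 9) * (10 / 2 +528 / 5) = 4424 / 9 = 491.56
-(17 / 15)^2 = -289 / 225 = -1.28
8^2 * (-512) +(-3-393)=-33164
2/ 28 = 1/ 14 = 0.07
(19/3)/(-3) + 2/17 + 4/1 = 307/153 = 2.01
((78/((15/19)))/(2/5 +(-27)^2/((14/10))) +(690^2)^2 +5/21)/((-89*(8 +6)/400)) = -1335682772048520200/18355449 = -72767643659.85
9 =9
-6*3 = -18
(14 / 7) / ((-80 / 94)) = -47 / 20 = -2.35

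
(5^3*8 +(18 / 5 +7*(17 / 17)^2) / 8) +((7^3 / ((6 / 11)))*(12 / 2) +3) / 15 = 1253.06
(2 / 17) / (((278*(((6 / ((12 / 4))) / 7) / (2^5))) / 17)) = 0.81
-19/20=-0.95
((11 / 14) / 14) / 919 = 11 / 180124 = 0.00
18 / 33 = 6 / 11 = 0.55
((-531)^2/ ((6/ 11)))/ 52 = 1033857/ 104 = 9940.93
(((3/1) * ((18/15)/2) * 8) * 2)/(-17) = -144/85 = -1.69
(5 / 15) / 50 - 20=-2999 / 150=-19.99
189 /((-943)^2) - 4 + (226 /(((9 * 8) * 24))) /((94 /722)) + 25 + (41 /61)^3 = 182849222199115613 /8196425408139552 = 22.31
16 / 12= 4 / 3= 1.33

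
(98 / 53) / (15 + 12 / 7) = 686 / 6201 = 0.11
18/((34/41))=369/17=21.71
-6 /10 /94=-3 /470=-0.01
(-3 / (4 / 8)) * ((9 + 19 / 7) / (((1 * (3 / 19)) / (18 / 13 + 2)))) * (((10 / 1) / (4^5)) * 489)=-20951205 / 2912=-7194.78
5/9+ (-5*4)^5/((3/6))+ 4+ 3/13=-6399995.21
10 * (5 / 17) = 50 / 17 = 2.94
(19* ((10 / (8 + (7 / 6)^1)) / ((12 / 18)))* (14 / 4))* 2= 2394 / 11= 217.64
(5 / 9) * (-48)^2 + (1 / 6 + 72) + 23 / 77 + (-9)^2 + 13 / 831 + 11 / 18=275289758 / 191961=1434.09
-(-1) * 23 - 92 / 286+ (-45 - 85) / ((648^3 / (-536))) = 22.68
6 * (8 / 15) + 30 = 166 / 5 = 33.20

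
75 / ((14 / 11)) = 825 / 14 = 58.93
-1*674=-674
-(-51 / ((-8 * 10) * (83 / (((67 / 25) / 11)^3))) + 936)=-129253425338913 / 138091250000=-936.00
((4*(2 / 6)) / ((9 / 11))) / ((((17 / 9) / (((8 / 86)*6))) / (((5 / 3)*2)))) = 3520 / 2193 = 1.61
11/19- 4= -65/19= -3.42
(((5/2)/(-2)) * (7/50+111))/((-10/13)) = 72241/400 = 180.60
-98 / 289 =-0.34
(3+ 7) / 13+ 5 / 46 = 525 / 598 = 0.88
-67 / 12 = -5.58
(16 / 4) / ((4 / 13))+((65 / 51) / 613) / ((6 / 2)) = 1219322 / 93789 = 13.00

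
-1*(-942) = 942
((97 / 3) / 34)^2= 9409 / 10404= 0.90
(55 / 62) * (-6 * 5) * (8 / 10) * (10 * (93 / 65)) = -3960 / 13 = -304.62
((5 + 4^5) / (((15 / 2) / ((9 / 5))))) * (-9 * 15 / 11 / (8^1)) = -83349 / 220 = -378.86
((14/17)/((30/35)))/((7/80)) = 10.98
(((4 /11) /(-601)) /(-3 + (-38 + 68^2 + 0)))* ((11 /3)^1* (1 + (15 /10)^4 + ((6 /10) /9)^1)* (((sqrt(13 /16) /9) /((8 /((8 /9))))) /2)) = -1471* sqrt(13) /321271233120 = -0.00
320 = 320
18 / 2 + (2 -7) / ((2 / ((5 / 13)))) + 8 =417 / 26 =16.04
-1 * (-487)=487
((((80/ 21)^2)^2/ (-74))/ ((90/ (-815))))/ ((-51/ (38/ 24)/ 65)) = -515340800000/ 9908612469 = -52.01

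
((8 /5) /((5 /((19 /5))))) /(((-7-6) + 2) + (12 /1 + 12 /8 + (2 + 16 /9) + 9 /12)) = 5472 /31625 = 0.17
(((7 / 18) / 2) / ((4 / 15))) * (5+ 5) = 175 / 24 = 7.29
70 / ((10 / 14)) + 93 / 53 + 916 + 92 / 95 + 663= 8457406 / 5035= 1679.72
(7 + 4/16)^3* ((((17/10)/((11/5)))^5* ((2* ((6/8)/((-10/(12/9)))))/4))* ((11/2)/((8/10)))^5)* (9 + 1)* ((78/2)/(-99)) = 1406798752653125/4429185024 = 317620.23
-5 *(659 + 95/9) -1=-30139/9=-3348.78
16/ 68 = 4/ 17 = 0.24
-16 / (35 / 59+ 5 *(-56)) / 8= 118 / 16485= 0.01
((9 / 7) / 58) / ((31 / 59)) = 531 / 12586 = 0.04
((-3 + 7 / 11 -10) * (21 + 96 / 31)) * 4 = -406368 / 341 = -1191.70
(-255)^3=-16581375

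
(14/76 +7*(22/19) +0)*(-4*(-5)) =165.79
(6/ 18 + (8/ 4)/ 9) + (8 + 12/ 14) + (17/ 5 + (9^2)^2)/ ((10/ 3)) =3116504/ 1575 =1978.73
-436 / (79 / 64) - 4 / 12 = -83791 / 237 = -353.55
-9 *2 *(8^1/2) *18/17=-1296/17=-76.24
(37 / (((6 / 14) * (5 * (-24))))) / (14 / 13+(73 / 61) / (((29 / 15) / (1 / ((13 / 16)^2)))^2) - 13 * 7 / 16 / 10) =-1517955343996 / 2622251501361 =-0.58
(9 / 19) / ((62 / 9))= 81 / 1178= 0.07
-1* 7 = -7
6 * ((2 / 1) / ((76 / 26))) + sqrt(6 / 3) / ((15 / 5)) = sqrt(2) / 3 + 78 / 19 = 4.58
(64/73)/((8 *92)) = 0.00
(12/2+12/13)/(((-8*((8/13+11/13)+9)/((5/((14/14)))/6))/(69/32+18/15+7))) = -24855/34816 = -0.71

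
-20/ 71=-0.28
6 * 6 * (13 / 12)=39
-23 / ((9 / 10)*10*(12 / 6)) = -23 / 18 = -1.28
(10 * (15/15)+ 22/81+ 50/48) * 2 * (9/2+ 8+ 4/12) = 564487/1944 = 290.37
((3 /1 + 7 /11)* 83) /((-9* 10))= -332 /99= -3.35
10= 10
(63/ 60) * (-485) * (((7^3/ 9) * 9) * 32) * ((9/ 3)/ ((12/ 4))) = -5589528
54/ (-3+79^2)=27/ 3119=0.01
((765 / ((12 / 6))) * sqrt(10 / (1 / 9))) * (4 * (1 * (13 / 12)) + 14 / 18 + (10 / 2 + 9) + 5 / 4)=73884.64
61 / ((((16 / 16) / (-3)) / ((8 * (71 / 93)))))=-34648 / 31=-1117.68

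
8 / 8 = 1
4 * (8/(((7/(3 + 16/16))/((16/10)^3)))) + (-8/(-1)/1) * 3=86536/875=98.90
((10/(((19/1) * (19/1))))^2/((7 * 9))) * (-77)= -1100/1172889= -0.00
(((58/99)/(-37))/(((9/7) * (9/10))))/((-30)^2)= -0.00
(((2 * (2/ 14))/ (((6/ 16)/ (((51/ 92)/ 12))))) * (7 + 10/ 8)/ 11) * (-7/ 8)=-17/ 736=-0.02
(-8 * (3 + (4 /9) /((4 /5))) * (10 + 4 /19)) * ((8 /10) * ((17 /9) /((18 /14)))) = -23640064 /69255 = -341.35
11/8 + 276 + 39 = 2531/8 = 316.38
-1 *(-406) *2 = 812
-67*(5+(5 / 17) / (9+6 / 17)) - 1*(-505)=26695 / 159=167.89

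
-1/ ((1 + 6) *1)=-1/ 7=-0.14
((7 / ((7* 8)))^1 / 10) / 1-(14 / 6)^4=-191999 / 6480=-29.63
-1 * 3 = -3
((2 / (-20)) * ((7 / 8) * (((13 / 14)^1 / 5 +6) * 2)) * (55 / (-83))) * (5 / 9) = 4763 / 11952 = 0.40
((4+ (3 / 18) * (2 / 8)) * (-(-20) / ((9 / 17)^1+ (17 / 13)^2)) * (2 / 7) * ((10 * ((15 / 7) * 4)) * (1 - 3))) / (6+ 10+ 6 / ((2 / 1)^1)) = -278681000 / 2995027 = -93.05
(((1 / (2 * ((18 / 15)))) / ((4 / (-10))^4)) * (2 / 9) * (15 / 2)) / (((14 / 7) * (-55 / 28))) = -21875 / 3168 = -6.90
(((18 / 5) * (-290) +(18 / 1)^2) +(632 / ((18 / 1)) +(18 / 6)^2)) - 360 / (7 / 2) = -49061 / 63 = -778.75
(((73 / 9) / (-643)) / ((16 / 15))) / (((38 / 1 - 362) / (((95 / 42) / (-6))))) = -0.00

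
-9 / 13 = -0.69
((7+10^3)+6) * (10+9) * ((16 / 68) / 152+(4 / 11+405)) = 2917971825 / 374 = 7802063.70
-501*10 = -5010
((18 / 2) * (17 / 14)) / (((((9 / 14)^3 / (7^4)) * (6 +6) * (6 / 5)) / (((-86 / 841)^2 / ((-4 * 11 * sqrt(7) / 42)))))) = -18490305085 * sqrt(7) / 1890562113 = -25.88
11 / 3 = 3.67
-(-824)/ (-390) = -412/ 195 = -2.11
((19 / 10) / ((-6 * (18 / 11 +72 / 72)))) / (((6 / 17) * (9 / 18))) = -3553 / 5220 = -0.68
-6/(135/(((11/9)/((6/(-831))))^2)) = -1273.55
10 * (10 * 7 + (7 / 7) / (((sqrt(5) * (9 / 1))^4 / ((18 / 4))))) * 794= 2025891794 / 3645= 555800.22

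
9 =9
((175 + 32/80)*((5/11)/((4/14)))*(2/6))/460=6139/30360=0.20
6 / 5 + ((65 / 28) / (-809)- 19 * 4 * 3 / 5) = -5029069 / 113260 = -44.40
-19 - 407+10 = -416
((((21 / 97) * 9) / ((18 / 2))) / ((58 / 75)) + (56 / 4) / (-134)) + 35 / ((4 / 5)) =33114711 / 753884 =43.93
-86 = -86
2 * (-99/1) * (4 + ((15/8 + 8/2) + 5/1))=-11781/4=-2945.25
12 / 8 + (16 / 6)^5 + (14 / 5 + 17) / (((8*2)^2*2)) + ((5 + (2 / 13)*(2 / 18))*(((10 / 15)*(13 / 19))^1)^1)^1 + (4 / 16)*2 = 1644980603 / 11819520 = 139.17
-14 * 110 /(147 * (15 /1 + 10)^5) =-44 /41015625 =-0.00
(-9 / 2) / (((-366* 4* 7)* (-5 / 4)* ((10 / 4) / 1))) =-3 / 21350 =-0.00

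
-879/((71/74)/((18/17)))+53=-1106857/1207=-917.03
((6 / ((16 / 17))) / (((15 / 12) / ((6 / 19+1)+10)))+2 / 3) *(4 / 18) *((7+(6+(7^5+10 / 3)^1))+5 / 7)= 123749725 / 567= 218253.48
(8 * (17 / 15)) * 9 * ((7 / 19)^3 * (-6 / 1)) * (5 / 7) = -119952 / 6859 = -17.49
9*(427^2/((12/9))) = 4922883/4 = 1230720.75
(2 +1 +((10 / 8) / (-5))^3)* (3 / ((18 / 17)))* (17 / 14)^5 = 4610275679 / 206524416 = 22.32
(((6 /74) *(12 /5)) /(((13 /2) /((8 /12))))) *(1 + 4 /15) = 304 /12025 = 0.03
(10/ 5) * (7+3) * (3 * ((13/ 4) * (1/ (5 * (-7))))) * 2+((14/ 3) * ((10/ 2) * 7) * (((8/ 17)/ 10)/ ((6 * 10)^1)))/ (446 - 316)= -3878207/ 348075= -11.14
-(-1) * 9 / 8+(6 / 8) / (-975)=2923 / 2600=1.12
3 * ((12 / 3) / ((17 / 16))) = 192 / 17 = 11.29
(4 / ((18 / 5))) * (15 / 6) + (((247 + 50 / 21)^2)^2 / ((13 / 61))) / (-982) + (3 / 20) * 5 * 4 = -45883865162264533 / 2482744446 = -18481106.76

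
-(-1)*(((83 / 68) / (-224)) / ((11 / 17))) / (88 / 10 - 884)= 415 / 43129856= 0.00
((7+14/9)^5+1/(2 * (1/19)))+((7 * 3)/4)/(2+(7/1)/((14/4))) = 43318761989/944784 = 45850.44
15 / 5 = 3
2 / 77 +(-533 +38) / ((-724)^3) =759044963 / 29221763648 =0.03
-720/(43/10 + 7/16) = -57600/379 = -151.98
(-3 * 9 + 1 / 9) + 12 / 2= -188 / 9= -20.89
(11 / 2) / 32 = 11 / 64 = 0.17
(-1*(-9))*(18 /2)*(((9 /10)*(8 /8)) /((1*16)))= 729 /160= 4.56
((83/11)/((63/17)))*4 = 5644/693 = 8.14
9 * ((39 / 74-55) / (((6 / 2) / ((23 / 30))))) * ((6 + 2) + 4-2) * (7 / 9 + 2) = -2317825 / 666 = -3480.22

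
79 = 79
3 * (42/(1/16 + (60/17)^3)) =9904608/3460913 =2.86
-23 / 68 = -0.34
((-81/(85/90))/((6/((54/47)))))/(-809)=13122/646391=0.02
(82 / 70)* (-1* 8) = -328 / 35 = -9.37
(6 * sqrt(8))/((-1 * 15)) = -4 * sqrt(2)/5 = -1.13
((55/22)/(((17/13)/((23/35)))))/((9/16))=2392/1071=2.23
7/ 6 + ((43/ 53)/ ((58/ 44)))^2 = 21906079/ 14174214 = 1.55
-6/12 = -1/2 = -0.50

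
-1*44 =-44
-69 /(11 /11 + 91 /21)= -207 /16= -12.94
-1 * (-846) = 846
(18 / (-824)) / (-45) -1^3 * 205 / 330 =-42197 / 67980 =-0.62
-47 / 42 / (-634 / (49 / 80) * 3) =329 / 912960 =0.00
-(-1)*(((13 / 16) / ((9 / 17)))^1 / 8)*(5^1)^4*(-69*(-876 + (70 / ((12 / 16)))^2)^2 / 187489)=-987314425751875 / 364478616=-2708840.47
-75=-75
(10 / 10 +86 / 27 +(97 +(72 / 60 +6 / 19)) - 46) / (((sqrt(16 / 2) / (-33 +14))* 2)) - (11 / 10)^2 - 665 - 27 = -69321 / 100 - 72719* sqrt(2) / 540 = -883.65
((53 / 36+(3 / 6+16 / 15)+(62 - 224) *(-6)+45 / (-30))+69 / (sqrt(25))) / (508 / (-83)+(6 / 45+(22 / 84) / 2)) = -103255901 / 612441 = -168.60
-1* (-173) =173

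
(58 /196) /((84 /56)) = 29 /147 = 0.20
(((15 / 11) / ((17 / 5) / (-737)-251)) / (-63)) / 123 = 1675 / 2389151016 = 0.00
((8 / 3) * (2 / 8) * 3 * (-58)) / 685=-0.17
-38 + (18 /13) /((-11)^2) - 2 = -62902 /1573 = -39.99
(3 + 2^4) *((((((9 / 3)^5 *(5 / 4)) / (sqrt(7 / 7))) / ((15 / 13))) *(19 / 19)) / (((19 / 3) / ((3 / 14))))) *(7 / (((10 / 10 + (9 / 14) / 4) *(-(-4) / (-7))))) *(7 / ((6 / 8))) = -83349 / 5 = -16669.80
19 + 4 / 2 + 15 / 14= 22.07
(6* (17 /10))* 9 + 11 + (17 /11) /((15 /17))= 17251 /165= 104.55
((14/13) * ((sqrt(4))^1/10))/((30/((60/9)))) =28/585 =0.05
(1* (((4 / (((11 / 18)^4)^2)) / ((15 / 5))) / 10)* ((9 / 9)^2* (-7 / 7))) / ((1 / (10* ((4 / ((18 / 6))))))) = -19591041024 / 214358881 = -91.39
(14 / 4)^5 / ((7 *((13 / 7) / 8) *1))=16807 / 52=323.21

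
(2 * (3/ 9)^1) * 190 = 380/ 3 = 126.67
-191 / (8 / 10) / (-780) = 191 / 624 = 0.31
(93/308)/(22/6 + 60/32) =558/10241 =0.05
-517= -517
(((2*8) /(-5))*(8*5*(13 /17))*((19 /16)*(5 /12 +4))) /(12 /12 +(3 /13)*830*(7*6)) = -340366 /5334243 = -0.06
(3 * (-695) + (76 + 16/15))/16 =-30119/240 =-125.50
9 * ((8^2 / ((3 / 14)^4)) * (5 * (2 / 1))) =24586240 / 9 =2731804.44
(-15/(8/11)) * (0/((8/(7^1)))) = 0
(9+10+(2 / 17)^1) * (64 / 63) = 20800 / 1071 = 19.42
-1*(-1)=1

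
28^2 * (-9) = -7056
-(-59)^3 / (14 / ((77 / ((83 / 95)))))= 214621055 / 166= 1292897.92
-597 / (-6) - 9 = 90.50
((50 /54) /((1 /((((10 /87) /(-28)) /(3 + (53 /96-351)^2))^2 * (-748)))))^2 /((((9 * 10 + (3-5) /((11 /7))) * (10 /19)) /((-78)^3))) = -1034452792704793313280000000 /170025533124237316890405842026558057416509371021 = -0.00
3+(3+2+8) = 16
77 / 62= 1.24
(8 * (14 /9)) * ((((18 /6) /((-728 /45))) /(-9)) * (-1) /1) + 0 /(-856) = -10 /39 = -0.26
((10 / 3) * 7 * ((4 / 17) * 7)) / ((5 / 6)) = 46.12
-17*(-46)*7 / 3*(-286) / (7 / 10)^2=-22365200 / 21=-1065009.52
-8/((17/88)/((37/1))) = -26048/17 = -1532.24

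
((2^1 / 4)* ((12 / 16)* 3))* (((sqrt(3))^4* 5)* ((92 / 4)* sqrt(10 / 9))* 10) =12273.59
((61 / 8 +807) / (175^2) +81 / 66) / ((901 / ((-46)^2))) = 36481427 / 12388750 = 2.94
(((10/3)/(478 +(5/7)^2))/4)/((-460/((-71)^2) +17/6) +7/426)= 1235045/1956276998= 0.00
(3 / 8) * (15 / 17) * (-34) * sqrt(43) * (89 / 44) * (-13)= 52065 * sqrt(43) / 176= 1939.85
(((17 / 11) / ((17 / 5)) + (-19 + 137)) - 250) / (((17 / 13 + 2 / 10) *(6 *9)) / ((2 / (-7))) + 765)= -94055 / 343233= -0.27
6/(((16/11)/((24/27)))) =11/3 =3.67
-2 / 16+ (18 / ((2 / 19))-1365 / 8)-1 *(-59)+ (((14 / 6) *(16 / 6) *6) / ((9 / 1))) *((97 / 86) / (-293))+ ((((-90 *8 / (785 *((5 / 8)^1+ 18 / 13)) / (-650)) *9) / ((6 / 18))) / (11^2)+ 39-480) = -51561813333776191 / 135061369452900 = -381.77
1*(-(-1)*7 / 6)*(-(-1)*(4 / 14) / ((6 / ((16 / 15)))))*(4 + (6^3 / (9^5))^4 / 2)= 732057358575136 / 3088366981419735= 0.24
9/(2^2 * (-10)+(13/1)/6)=-54/227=-0.24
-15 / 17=-0.88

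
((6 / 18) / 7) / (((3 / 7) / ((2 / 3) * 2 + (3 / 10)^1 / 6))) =83 / 540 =0.15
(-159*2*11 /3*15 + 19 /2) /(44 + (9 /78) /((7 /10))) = -3181451 /8038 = -395.80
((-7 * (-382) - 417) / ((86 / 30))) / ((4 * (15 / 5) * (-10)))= -2257 / 344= -6.56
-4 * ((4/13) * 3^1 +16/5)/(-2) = 536/65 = 8.25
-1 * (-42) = 42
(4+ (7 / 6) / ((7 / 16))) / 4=5 / 3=1.67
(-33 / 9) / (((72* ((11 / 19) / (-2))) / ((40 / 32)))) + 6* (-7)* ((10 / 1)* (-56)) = 10160735 / 432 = 23520.22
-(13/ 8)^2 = -169/ 64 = -2.64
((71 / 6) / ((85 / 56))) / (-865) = -1988 / 220575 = -0.01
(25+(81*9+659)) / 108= 157 / 12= 13.08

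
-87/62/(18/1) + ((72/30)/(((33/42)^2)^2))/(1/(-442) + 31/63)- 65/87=43198692136107/3590401010020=12.03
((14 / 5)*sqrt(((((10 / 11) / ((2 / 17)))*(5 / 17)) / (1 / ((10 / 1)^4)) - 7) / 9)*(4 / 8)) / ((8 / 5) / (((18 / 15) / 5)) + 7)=7*sqrt(2749153) / 2255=5.15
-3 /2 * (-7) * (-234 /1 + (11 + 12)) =-4431 /2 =-2215.50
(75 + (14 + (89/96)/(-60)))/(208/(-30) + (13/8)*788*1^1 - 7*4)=512551/7174464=0.07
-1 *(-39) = 39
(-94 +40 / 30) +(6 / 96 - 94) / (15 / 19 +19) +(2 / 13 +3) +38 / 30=-36363981 / 391040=-92.99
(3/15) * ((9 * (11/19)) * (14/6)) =231/95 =2.43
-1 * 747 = -747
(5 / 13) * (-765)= -3825 / 13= -294.23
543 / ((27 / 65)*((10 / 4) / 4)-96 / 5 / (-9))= 847080 / 3733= 226.92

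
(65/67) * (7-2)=325/67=4.85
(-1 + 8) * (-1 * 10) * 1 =-70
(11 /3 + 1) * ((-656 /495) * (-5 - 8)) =119392 /1485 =80.40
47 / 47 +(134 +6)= 141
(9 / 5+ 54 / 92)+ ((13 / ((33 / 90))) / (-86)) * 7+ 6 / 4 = 54456 / 54395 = 1.00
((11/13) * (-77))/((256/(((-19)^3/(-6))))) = -5809573/19968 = -290.94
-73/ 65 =-1.12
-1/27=-0.04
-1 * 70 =-70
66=66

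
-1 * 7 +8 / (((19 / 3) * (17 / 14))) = -1925 / 323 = -5.96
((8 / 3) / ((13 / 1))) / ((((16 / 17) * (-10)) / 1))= -17 / 780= -0.02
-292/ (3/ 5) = -1460/ 3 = -486.67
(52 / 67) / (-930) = -26 / 31155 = -0.00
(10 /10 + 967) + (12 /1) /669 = 215868 /223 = 968.02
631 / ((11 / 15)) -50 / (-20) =18985 / 22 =862.95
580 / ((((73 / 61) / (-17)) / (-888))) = 534096480 / 73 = 7316390.14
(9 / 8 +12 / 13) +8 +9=1981 / 104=19.05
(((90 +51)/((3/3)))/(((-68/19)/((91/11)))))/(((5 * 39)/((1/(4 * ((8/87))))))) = -4.54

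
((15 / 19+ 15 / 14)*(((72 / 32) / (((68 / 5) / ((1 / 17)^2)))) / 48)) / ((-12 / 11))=-27225 / 1338222592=-0.00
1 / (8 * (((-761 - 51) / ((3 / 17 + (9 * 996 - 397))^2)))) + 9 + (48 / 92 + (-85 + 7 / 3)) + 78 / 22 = -578527536665 / 50889432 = -11368.32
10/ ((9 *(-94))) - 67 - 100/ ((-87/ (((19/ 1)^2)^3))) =663346100066/ 12267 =54075658.28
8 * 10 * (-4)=-320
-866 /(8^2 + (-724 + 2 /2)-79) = 433 /369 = 1.17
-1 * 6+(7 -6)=-5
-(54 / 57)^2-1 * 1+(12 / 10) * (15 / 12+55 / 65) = 28997 / 46930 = 0.62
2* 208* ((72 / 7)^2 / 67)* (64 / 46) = 913.92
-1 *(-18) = 18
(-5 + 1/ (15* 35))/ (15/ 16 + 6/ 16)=-41984/ 11025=-3.81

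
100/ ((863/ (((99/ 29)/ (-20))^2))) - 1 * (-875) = 2540250301/ 2903132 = 875.00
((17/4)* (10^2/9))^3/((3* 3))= 76765625/6561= 11700.29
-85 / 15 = -5.67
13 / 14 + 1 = 27 / 14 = 1.93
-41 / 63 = -0.65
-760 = -760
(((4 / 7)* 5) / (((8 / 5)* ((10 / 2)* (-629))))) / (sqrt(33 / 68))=-5* sqrt(561) / 145299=-0.00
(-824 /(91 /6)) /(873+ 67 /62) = -306528 /4931563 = -0.06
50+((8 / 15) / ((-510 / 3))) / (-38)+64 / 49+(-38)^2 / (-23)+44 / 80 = -1193232119 / 109206300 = -10.93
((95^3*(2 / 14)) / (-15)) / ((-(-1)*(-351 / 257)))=44069075 / 7371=5978.71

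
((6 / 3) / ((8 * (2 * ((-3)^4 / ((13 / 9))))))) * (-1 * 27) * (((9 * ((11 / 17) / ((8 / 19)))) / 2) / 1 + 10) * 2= -59813 / 29376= -2.04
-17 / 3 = -5.67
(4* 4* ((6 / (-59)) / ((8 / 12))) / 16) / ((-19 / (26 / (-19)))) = -0.01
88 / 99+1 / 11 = 97 / 99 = 0.98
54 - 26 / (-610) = 16483 / 305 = 54.04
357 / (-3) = -119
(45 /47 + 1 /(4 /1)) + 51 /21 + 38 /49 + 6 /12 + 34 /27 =1534823 /248724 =6.17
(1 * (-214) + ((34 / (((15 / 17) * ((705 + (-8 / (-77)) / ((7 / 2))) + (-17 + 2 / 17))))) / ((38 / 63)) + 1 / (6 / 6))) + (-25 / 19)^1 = -128324247593 / 599021930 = -214.22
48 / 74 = 24 / 37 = 0.65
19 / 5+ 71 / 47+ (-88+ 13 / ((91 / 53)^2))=-11718069 / 149695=-78.28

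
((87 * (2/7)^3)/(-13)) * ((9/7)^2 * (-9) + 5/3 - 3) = 552856/218491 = 2.53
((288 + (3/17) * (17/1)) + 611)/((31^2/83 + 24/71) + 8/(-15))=79732290/1006201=79.24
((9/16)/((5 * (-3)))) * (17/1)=-51/80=-0.64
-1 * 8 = -8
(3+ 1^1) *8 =32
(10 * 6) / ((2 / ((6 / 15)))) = 12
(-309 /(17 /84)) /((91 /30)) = -503.35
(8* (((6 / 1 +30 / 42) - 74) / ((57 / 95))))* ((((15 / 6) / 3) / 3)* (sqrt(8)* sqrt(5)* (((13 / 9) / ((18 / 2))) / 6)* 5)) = -210.80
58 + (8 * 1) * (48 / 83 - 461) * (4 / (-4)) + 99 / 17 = 5287295 / 1411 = 3747.20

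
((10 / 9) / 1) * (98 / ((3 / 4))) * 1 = 3920 / 27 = 145.19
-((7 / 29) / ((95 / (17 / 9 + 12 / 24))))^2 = -0.00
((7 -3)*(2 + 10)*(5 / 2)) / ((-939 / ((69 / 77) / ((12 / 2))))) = -460 / 24101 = -0.02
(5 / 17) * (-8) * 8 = -320 / 17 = -18.82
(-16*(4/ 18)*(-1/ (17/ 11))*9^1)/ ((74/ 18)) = 3168/ 629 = 5.04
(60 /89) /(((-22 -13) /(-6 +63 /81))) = 188 /1869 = 0.10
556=556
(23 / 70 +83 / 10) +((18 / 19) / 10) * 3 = 8.91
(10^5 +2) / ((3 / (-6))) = -200004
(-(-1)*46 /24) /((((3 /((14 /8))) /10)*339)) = 805 /24408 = 0.03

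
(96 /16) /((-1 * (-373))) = 6 /373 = 0.02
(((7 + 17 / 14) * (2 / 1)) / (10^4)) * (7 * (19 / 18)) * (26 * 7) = 39767 / 18000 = 2.21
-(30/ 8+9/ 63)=-3.89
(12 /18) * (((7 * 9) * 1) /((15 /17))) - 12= 35.60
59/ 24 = 2.46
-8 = -8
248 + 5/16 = 3973/16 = 248.31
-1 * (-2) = 2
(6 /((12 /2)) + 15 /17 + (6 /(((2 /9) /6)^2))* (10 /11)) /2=371966 /187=1989.12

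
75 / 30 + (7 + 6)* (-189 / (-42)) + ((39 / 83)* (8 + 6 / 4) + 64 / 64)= 11033 / 166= 66.46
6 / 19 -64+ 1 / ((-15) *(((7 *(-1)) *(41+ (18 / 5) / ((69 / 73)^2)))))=-3026397179 / 47522097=-63.68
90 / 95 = 18 / 19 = 0.95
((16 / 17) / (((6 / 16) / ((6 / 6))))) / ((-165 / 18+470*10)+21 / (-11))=2816 / 5260973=0.00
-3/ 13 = -0.23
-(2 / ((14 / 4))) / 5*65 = -52 / 7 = -7.43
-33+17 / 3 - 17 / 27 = -755 / 27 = -27.96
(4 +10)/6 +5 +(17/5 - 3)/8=443/60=7.38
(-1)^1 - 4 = -5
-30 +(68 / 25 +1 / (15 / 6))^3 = 5802 / 15625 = 0.37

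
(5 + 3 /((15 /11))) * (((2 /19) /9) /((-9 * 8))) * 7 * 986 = -6902 /855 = -8.07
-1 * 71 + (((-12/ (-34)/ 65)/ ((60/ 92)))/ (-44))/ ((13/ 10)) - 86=-24808378/ 158015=-157.00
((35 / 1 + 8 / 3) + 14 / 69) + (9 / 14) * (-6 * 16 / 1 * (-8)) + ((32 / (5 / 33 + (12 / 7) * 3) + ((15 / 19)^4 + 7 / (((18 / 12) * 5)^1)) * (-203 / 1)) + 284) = 212971336441964 / 384908937945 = 553.30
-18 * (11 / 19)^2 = -2178 / 361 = -6.03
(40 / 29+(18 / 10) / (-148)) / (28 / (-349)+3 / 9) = 30717933 / 5686900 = 5.40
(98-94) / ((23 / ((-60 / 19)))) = -240 / 437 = -0.55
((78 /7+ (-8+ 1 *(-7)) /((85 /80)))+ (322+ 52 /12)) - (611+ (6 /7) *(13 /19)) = -1955050 /6783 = -288.23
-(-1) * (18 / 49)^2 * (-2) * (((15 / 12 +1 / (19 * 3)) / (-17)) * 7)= 918 / 6517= 0.14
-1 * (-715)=715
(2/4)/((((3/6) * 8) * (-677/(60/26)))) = -15/35204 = -0.00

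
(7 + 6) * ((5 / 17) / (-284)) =-65 / 4828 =-0.01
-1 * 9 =-9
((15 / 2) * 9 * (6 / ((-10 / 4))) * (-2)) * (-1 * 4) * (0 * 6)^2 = 0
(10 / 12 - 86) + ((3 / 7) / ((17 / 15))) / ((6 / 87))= -28447 / 357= -79.68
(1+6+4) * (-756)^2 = 6286896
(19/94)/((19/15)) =0.16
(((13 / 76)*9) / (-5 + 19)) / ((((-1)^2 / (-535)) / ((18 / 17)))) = -62.29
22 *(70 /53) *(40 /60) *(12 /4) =58.11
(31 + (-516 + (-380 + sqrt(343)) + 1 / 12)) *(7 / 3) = -72653 / 36 + 49 *sqrt(7) / 3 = -1974.92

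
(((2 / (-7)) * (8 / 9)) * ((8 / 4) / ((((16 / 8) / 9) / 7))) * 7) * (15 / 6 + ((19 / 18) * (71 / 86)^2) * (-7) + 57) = -101509282 / 16641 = -6099.95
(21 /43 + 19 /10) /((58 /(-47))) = -48269 /24940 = -1.94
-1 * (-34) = 34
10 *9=90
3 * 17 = 51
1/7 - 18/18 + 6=36/7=5.14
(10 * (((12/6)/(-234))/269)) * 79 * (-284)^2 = -63718240/31473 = -2024.54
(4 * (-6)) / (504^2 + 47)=-24 / 254063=-0.00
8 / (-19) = -8 / 19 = -0.42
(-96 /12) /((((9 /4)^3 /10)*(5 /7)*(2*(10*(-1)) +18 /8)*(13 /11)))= 315392 /672867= 0.47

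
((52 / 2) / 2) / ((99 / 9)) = 13 / 11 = 1.18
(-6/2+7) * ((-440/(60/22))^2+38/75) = 23426056/225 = 104115.80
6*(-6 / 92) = -9 / 23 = -0.39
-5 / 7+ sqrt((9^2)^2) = 562 / 7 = 80.29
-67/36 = -1.86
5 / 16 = 0.31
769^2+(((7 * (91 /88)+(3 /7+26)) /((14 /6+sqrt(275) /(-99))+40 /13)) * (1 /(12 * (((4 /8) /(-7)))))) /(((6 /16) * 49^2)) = 12504272531999557 /21144905908- 17524455 * sqrt(11) /232593964988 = 591360.99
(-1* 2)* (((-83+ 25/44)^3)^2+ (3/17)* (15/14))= -627479107607.33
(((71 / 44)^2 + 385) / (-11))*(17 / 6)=-12756817 / 127776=-99.84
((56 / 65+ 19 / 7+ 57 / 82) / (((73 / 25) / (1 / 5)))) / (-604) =-159349 / 329014504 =-0.00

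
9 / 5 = 1.80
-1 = -1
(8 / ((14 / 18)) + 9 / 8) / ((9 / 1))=71 / 56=1.27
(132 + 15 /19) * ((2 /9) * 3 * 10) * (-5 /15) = -16820 /57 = -295.09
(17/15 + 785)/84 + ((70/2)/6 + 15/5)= 11461/630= 18.19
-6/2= -3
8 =8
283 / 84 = 3.37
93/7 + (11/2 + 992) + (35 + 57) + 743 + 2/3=77551/42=1846.45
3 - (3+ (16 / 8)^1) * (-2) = 13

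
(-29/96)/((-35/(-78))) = -377/560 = -0.67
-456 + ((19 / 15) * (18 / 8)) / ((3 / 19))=-8759 / 20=-437.95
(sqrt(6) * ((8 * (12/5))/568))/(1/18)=216 * sqrt(6)/355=1.49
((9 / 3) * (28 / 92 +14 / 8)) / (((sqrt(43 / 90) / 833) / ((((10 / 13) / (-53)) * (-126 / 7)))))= 63761985 * sqrt(430) / 681421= 1940.35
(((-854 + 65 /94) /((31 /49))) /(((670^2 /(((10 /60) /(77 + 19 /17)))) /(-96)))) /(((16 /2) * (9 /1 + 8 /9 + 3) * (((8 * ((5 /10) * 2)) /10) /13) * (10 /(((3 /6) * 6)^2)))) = 70356998439 /806037427763200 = 0.00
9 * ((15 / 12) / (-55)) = -9 / 44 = -0.20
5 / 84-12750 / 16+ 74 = -121433 / 168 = -722.82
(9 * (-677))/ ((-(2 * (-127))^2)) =6093/ 64516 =0.09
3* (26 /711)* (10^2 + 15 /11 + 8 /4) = 11.34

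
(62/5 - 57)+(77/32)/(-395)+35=-121421/12640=-9.61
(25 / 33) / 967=25 / 31911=0.00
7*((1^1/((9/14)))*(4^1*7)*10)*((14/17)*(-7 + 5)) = -768320/153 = -5021.70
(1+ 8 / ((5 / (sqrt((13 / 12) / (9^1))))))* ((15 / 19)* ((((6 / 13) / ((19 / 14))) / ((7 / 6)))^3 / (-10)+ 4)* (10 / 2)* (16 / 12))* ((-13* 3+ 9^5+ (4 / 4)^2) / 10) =142191884001568* sqrt(39) / 12884185665+ 35547971000392 / 286315237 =193077.53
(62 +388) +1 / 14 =6301 / 14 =450.07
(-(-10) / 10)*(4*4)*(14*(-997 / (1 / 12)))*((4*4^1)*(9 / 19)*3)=-1157732352 / 19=-60933281.68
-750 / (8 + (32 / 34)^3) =-73695 / 868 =-84.90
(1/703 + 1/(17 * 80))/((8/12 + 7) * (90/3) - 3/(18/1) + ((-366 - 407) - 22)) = -6189/1621033640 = -0.00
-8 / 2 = -4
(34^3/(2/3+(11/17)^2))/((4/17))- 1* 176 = 144659798/941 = 153729.86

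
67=67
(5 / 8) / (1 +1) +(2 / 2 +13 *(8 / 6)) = 895 / 48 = 18.65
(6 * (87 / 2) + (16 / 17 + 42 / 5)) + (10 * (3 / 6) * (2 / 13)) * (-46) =234.96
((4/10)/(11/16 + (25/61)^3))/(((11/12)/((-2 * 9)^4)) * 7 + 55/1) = 0.01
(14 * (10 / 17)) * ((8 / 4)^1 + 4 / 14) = 320 / 17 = 18.82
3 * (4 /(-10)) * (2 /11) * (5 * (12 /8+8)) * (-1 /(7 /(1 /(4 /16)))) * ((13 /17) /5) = 5928 /6545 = 0.91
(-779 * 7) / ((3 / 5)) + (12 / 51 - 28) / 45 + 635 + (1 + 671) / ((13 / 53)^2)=351081752 / 129285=2715.56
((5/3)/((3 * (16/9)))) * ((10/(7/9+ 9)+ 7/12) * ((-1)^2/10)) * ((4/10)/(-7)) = -53/18480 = -0.00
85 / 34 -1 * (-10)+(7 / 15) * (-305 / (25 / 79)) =-65591 / 150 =-437.27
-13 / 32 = -0.41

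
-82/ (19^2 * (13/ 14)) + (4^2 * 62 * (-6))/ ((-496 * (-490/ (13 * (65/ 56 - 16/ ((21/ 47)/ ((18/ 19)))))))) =10.19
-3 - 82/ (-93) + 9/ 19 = -1.64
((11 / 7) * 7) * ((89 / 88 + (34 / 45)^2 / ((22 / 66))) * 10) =161803 / 540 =299.64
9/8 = 1.12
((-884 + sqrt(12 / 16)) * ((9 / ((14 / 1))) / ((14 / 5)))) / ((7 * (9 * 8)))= -1105 / 2744 + 5 * sqrt(3) / 21952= -0.40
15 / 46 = 0.33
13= 13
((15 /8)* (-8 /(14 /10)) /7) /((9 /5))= -125 /147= -0.85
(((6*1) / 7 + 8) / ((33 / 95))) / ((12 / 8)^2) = 23560 / 2079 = 11.33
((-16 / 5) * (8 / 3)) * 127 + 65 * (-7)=-23081 / 15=-1538.73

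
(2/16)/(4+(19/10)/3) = 15/556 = 0.03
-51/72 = -0.71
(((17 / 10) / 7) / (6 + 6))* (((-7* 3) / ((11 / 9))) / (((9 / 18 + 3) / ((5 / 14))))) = -153 / 4312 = -0.04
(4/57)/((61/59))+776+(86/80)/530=57205975111/73712400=776.07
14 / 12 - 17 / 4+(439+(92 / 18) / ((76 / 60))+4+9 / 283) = 28647595 / 64524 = 443.98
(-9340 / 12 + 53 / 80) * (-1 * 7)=1306487 / 240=5443.70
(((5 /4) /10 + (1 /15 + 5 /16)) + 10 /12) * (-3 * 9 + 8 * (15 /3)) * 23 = 31993 /80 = 399.91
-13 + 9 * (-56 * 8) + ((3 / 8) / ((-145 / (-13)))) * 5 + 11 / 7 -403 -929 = -8729423 / 1624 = -5375.26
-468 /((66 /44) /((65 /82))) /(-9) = 27.48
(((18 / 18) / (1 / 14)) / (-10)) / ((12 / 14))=-49 / 30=-1.63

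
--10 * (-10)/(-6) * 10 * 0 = 0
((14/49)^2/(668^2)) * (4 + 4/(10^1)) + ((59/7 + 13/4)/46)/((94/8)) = 159600748/7386262205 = 0.02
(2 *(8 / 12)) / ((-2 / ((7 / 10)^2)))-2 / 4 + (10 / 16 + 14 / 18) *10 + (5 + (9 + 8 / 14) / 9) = 121367 / 6300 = 19.26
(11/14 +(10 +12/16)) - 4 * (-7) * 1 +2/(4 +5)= 10019/252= 39.76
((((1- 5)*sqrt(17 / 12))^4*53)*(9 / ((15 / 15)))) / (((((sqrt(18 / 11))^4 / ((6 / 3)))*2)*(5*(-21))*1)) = -7413428 / 8505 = -871.66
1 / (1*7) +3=22 / 7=3.14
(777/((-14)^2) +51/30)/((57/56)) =1586/285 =5.56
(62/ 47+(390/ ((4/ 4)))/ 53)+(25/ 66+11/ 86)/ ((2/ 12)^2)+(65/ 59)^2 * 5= 135296271771/ 4101463883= 32.99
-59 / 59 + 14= 13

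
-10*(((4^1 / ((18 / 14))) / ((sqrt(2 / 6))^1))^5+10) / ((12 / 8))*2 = -688414720*sqrt(3) / 19683-400 / 3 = -60711.97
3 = 3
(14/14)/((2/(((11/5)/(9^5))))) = 11/590490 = 0.00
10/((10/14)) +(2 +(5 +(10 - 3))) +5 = 33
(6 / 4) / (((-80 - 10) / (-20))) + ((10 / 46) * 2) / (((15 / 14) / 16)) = 157 / 23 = 6.83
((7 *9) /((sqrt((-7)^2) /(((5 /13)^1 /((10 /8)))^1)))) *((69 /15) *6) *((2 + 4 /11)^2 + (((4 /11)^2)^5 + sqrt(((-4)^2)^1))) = 1235329717462848 /1685932599065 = 732.73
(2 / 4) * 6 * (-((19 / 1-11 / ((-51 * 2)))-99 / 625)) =-1208027 / 21250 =-56.85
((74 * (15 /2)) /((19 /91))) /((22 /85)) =4292925 /418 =10270.16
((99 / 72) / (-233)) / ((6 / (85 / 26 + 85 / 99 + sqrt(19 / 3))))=-0.01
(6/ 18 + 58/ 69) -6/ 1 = -111/ 23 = -4.83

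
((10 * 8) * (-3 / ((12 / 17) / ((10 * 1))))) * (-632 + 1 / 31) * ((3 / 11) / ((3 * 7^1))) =6055400 / 217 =27905.07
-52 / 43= -1.21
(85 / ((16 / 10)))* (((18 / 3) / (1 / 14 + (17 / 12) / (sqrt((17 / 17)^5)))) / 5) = 1071 / 25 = 42.84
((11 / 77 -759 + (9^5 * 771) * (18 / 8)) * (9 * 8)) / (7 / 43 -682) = -739986783882 / 68411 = -10816780.69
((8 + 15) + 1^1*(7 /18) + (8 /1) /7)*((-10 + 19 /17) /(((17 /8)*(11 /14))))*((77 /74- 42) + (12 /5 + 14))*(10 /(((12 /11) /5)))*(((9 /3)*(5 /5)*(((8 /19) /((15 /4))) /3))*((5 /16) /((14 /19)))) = 14137584890 /2020977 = 6995.42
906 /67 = 13.52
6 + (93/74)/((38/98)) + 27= 50955/1406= 36.24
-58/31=-1.87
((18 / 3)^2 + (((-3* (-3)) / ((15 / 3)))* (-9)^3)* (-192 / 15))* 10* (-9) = -7574472 / 5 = -1514894.40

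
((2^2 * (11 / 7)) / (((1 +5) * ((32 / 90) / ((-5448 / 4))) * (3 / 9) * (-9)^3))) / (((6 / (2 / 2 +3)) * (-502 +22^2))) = -0.61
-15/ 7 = -2.14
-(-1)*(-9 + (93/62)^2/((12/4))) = -33/4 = -8.25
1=1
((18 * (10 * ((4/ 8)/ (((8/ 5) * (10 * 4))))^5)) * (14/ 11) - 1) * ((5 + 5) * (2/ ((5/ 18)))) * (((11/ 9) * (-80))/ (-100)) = -47244639941/ 671088640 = -70.40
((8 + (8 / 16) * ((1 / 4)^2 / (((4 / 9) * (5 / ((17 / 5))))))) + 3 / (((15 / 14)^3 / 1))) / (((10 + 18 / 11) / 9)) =16611287 / 2048000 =8.11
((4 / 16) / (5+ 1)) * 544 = 68 / 3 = 22.67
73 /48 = 1.52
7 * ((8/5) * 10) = 112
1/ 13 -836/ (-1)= 10869/ 13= 836.08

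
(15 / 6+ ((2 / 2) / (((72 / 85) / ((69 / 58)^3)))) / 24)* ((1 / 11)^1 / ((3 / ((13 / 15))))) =27951833 / 412076544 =0.07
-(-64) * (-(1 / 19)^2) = -64 / 361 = -0.18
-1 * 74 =-74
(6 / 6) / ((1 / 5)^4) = 625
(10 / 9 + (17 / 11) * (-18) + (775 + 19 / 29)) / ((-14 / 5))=-5375575 / 20097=-267.48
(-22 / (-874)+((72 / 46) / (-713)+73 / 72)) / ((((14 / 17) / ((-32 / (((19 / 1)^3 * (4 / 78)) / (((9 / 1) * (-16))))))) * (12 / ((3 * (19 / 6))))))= 10281300562 / 787365187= 13.06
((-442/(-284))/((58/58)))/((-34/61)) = -793/284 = -2.79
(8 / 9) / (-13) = -8 / 117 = -0.07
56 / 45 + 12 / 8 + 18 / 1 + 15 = 3217 / 90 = 35.74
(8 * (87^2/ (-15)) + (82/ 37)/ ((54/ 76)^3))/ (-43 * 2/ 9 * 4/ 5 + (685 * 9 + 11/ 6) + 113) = -0.64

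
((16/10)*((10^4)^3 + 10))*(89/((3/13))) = 1851200000018512/3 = 617066666672837.33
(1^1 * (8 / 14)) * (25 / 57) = 100 / 399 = 0.25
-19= -19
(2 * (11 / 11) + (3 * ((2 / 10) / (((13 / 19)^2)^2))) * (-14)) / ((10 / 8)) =-29.06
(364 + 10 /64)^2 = 135792409 /1024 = 132609.77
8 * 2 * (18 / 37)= 288 / 37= 7.78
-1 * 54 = -54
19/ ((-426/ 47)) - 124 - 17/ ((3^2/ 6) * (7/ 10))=-141433/ 994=-142.29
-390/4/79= -195/158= -1.23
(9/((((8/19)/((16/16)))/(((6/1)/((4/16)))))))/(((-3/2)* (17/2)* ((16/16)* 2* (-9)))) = 38/17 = 2.24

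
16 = 16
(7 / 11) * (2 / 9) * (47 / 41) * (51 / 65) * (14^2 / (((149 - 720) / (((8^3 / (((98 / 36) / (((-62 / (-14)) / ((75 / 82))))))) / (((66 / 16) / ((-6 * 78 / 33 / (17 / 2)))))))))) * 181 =276527316992 / 95000125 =2910.81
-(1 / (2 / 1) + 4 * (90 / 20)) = -37 / 2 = -18.50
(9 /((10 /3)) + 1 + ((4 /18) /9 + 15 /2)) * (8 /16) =2273 /405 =5.61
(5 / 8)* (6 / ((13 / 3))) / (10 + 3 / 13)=45 / 532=0.08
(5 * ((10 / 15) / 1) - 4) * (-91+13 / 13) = 60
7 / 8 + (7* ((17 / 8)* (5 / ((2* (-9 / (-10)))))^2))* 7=65149 / 81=804.31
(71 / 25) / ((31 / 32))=2272 / 775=2.93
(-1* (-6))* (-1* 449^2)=-1209606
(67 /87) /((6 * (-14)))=-67 /7308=-0.01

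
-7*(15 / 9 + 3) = -98 / 3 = -32.67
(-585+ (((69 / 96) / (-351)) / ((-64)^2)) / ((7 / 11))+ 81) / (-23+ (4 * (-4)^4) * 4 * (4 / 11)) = -1785411406559 / 5194890215424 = -0.34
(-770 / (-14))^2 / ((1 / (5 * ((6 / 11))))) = 8250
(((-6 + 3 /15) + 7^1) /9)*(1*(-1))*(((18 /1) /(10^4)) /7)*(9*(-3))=81 /87500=0.00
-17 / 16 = -1.06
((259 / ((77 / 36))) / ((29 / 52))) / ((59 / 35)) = 2424240 / 18821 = 128.81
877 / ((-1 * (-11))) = 877 / 11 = 79.73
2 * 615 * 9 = 11070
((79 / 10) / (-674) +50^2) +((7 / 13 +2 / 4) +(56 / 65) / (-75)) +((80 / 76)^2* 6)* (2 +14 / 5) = 6008890927057 / 2372311500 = 2532.93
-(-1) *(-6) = -6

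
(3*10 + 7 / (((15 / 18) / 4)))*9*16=45792 / 5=9158.40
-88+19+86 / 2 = -26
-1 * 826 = -826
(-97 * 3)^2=84681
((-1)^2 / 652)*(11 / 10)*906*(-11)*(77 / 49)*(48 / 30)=-1205886 / 28525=-42.27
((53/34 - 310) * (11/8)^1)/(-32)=115357/8704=13.25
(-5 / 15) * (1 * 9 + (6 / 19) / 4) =-115 / 38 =-3.03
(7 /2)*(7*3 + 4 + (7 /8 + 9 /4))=1575 /16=98.44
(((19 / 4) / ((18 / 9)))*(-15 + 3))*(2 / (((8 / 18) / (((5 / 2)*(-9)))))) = 23085 / 8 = 2885.62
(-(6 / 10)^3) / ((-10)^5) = 0.00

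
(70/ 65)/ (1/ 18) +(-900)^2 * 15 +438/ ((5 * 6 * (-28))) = 12150018.86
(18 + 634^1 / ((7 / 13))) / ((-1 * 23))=-8368 / 161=-51.98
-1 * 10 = -10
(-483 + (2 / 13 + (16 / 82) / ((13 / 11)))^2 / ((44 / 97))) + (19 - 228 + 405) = -896168148 / 3124979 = -286.78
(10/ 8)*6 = 15/ 2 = 7.50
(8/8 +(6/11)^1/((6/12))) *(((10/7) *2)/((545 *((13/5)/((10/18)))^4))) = 0.00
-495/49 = -10.10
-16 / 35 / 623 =-16 / 21805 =-0.00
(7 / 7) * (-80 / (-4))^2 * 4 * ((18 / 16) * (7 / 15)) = 840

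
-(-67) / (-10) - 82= -887 / 10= -88.70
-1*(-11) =11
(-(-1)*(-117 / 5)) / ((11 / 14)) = -1638 / 55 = -29.78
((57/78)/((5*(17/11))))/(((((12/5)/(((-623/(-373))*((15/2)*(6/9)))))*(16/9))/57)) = 111326985/10551424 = 10.55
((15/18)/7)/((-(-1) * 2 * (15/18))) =1/14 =0.07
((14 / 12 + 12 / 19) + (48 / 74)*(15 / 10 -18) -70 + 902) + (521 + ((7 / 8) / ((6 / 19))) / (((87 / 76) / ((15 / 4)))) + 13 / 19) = 441617199 / 326192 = 1353.86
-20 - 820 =-840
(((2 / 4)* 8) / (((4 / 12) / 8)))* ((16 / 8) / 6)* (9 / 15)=19.20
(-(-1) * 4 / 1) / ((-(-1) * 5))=4 / 5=0.80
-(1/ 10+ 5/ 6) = -14/ 15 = -0.93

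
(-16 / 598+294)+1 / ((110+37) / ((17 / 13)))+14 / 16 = 103678847 / 351624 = 294.86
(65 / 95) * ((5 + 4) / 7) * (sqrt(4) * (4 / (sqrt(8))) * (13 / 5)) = 3042 * sqrt(2) / 665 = 6.47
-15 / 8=-1.88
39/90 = 13/30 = 0.43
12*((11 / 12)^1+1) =23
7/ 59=0.12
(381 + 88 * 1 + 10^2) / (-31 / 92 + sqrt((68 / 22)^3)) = 2159930828 / 331389965 + 1801189984 * sqrt(374) / 331389965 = 111.63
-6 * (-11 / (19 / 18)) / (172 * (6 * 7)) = 99 / 11438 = 0.01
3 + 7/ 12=43/ 12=3.58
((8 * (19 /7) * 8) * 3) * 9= 32832 /7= 4690.29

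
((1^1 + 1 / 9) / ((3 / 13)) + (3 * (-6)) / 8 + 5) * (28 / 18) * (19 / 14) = 15523 / 972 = 15.97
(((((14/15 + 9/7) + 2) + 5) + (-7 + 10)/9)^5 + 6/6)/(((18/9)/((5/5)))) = 39767.99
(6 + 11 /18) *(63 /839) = 833 /1678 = 0.50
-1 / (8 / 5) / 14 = -5 / 112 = -0.04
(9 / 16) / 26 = 9 / 416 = 0.02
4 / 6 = 2 / 3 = 0.67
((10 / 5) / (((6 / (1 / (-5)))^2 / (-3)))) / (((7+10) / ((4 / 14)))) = -1 / 8925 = -0.00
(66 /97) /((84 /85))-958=-1300029 /1358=-957.31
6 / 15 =0.40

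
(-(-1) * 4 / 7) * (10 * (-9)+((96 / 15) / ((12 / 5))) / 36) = -9712 / 189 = -51.39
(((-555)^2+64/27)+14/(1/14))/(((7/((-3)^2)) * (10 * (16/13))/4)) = 108186403/840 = 128793.34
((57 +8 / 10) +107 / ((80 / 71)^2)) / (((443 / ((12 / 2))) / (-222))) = -302799231 / 708800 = -427.20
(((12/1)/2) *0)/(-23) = 0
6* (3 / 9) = 2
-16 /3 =-5.33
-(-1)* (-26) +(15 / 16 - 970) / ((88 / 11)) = -18833 / 128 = -147.13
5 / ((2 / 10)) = 25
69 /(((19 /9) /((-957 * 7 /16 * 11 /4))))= -45760869 /1216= -37632.29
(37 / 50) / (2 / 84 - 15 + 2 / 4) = -0.05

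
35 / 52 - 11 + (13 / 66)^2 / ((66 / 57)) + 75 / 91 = -82578521 / 8720712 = -9.47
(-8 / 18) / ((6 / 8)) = -16 / 27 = -0.59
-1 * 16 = -16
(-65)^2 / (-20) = -845 / 4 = -211.25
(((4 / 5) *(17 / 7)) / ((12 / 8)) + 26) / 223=2866 / 23415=0.12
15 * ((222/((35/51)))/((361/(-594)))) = -20175804/2527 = -7984.09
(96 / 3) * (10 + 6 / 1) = 512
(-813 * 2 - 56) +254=-1428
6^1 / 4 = 3 / 2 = 1.50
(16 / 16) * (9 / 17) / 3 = 3 / 17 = 0.18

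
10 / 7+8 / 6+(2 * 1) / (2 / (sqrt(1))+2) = 137 / 42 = 3.26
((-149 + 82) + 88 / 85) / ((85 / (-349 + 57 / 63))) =22962 / 85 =270.14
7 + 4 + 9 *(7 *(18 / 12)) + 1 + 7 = 227 / 2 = 113.50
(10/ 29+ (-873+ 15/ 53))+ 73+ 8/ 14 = -8594297/ 10759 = -798.80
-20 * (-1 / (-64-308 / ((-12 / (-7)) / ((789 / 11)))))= -20 / 12951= -0.00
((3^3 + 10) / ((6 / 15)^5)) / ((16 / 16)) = 115625 / 32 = 3613.28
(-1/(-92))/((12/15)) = 0.01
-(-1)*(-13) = -13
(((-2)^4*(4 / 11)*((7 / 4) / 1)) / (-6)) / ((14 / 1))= -4 / 33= -0.12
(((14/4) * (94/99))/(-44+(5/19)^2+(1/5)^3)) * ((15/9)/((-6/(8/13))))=148461250/11478834081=0.01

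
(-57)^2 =3249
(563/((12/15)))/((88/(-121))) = -30965/32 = -967.66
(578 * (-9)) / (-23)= 5202 / 23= 226.17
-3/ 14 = -0.21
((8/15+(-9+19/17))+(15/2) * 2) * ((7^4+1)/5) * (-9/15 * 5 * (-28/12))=32804114/1275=25728.72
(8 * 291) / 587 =2328 / 587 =3.97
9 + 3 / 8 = 75 / 8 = 9.38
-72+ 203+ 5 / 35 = 918 / 7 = 131.14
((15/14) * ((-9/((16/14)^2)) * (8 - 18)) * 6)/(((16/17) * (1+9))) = 48195/1024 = 47.07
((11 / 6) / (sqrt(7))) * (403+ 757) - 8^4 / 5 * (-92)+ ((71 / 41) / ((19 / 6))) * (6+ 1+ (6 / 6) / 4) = 6380 * sqrt(7) / 21+ 587135141 / 7790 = 76174.17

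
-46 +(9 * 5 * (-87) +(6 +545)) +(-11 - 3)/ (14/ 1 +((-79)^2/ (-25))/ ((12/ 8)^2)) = -37191295/ 10907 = -3409.86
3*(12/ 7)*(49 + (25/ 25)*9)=298.29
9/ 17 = 0.53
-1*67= -67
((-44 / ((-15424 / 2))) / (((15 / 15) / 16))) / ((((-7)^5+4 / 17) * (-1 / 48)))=17952 / 68857315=0.00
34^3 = 39304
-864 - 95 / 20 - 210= -4315 / 4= -1078.75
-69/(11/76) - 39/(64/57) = -511.46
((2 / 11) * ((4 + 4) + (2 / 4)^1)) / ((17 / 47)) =47 / 11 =4.27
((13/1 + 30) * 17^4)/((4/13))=46688239/4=11672059.75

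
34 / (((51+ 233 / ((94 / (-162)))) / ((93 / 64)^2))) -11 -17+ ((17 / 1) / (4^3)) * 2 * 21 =-191755549 / 11247616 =-17.05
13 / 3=4.33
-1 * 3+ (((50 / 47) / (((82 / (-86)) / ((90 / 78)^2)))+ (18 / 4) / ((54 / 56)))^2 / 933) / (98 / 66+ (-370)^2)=-4023306127817016596593 / 1341102078025169546619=-3.00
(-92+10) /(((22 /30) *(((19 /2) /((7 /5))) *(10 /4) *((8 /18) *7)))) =-2214 /1045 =-2.12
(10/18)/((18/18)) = 5/9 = 0.56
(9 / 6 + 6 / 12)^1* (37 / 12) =37 / 6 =6.17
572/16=143/4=35.75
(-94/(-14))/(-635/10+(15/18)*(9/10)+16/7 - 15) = -188/2113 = -0.09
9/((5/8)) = 72/5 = 14.40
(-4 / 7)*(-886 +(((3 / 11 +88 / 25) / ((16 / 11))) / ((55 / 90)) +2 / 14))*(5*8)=54305964 / 2695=20150.64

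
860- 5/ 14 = 12035/ 14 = 859.64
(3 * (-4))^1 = -12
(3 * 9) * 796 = 21492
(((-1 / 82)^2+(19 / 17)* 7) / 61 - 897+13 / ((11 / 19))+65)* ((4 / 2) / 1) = -62082839741 / 38350334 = -1618.83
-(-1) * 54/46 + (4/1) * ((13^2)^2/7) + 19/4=10514263/644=16326.50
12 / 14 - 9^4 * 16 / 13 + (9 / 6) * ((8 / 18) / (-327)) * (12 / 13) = -240264614 / 29757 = -8074.22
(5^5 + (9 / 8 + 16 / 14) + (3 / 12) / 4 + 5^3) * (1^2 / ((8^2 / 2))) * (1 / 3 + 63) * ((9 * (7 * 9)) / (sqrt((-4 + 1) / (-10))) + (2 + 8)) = 173023975 / 2688 + 311443155 * sqrt(30) / 256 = 6727823.78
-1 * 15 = -15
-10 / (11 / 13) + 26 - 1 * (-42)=618 / 11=56.18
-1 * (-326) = 326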